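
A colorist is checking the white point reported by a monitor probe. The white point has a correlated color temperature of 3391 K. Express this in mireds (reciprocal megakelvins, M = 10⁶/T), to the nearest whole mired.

M = 10⁶ / 3391 = 294.898 → 295 mireds.

295 mireds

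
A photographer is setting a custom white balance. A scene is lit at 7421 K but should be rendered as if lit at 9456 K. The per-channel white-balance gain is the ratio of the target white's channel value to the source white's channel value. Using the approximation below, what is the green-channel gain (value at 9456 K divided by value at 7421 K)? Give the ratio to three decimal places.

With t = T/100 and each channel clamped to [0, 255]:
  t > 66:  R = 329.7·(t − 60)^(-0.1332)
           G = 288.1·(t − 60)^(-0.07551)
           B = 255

0.935

At 7421 K (t = 74.21):
  G = 288.1·(74.21 − 60)^(-0.07551) = 288.1·14.21^(-0.07551) = 288.1·0.81840 = 235.782.
At 9456 K (t = 94.56):
  G = 288.1·(94.56 − 60)^(-0.07551) = 288.1·34.56^(-0.07551) = 288.1·0.76528 = 220.478.
Gain = 220.478 / 235.782 = 0.9351 → 0.935.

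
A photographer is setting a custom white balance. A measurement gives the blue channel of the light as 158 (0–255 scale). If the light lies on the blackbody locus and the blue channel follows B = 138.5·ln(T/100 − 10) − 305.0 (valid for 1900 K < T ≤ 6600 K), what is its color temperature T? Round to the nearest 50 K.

3850 K

ln(t − 10) = (158 + 305.0) / 138.5 = 3.3430.
t − 10 = e^3.3430 = 28.303, so t = 38.303.
T = 100·t = 3830 K → 3850 K to the nearest 50 K.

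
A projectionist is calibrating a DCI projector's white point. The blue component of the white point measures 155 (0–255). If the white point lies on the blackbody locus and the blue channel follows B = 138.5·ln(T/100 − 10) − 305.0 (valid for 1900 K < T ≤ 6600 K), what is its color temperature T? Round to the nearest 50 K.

3750 K

ln(t − 10) = (155 + 305.0) / 138.5 = 3.3213.
t − 10 = e^3.3213 = 27.696, so t = 37.696.
T = 100·t = 3770 K → 3750 K to the nearest 50 K.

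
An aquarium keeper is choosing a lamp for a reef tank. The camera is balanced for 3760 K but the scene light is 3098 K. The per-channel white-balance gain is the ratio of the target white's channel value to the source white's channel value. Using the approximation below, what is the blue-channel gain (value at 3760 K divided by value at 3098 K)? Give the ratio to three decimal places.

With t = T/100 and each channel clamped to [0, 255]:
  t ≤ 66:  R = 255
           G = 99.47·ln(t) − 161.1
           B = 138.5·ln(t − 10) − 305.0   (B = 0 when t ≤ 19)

At 3098 K (t = 30.98):
  B = 138.5·ln(30.98 − 10) − 305.0 = 138.5·ln 20.98 − 305.0 = 138.5·3.0436 − 305.0 = 116.534.
At 3760 K (t = 37.6):
  B = 138.5·ln(37.6 − 10) − 305.0 = 138.5·ln 27.6 − 305.0 = 138.5·3.3178 − 305.0 = 154.517.
Gain = 154.517 / 116.534 = 1.3259 → 1.326.

1.326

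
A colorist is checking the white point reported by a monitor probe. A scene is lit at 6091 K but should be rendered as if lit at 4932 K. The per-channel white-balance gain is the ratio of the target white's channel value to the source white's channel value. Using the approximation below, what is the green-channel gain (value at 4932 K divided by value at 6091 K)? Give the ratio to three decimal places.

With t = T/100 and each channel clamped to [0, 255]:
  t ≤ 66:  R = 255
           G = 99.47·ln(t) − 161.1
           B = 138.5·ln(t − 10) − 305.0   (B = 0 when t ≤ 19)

At 6091 K (t = 60.91):
  G = 99.47·ln 60.91 − 161.1 = 99.47·4.1094 − 161.1 = 247.662.
At 4932 K (t = 49.32):
  G = 99.47·ln 49.32 − 161.1 = 99.47·3.8983 − 161.1 = 226.667.
Gain = 226.667 / 247.662 = 0.9152 → 0.915.

0.915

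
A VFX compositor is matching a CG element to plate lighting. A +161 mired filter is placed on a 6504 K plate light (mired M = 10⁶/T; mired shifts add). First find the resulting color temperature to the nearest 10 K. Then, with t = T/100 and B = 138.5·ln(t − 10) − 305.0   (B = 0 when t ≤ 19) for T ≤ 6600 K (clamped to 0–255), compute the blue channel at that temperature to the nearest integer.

122

M_in = 10⁶/6504 = 153.75; M_out = 153.75 + (+161) = 314.75.
T_out = 10⁶/314.75 = 3177.1 K → 3180 K; t = 31.8.
B = 138.5·ln(31.8 − 10) − 305.0 = 138.5·ln 21.8 − 305.0 = 138.5·3.0819 − 305.0 = 121.845.
Rounded: 122.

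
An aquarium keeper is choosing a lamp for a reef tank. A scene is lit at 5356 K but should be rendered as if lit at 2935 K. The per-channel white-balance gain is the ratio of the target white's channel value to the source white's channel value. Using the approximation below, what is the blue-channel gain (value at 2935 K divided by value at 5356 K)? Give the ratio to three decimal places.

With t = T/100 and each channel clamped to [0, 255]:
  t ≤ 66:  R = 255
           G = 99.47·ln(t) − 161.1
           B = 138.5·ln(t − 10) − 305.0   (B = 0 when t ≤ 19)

0.484

At 5356 K (t = 53.56):
  B = 138.5·ln(53.56 − 10) − 305.0 = 138.5·ln 43.56 − 305.0 = 138.5·3.7741 − 305.0 = 217.718.
At 2935 K (t = 29.35):
  B = 138.5·ln(29.35 − 10) − 305.0 = 138.5·ln 19.35 − 305.0 = 138.5·2.9627 − 305.0 = 105.333.
Gain = 105.333 / 217.718 = 0.4838 → 0.484.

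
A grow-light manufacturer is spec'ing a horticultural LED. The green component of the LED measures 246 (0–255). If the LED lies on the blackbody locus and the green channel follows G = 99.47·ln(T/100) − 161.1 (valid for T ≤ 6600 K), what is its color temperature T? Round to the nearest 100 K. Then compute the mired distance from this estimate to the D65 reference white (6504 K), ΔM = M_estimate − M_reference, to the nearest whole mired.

+13 mireds

ln t = (246 + 161.1) / 99.47 = 4.0927.
t = e^4.0927 = 59.901.
T = 100·t = 5990 K → 6000 K to the nearest 100 K.
M_estimate = 10⁶/6000 = 166.67; M_reference = 10⁶/6504 = 153.75.
ΔM = 166.67 − 153.75 = 12.92 → +13 mireds.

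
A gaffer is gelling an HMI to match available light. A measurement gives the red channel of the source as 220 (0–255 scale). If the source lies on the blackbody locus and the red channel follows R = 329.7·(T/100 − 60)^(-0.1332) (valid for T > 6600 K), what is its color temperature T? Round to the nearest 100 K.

(t − 60)^(-0.1332) = 220/329.7 = 0.66727.
t − 60 = 0.66727^(1/-0.1332) = 0.66727^(-7.508) = 20.847, so t = 80.847.
T = 100·t = 8085 K → 8100 K to the nearest 100 K.

8100 K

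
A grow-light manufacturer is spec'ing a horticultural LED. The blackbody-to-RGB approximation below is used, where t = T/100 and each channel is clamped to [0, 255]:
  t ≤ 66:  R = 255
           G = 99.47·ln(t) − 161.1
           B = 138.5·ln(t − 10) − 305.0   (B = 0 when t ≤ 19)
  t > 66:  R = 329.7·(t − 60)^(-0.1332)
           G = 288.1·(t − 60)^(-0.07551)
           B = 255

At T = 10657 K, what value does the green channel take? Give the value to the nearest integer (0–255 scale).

216

t = 10657/100 = 106.57; the t > 66 branch applies.
G = 288.1·(106.57 − 60)^(-0.07551) = 288.1·46.57^(-0.07551) = 288.1·0.74824 = 215.568.
Rounded: 216.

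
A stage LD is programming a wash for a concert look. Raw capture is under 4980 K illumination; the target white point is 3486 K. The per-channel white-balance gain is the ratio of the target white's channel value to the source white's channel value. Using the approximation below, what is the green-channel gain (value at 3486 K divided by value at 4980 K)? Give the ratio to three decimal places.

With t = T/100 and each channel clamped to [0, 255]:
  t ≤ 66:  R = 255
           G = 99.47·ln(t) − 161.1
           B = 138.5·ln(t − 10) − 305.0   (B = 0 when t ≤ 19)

0.844

At 4980 K (t = 49.8):
  G = 99.47·ln 49.8 − 161.1 = 99.47·3.9080 − 161.1 = 227.630.
At 3486 K (t = 34.86):
  G = 99.47·ln 34.86 − 161.1 = 99.47·3.5513 − 161.1 = 192.152.
Gain = 192.152 / 227.630 = 0.8441 → 0.844.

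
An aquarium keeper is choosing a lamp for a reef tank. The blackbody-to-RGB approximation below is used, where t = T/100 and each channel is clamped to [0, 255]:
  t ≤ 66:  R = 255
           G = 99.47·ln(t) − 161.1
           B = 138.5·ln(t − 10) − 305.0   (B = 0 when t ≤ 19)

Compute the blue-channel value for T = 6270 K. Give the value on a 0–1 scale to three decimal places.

0.957

t = 6270/100 = 62.7; the t ≤ 66 branch applies.
B = 138.5·ln(62.7 − 10) − 305.0 = 138.5·ln 52.7 − 305.0 = 138.5·3.9646 − 305.0 = 244.099.
On a 0–1 scale: 244.099/255 = 0.9573 → 0.957.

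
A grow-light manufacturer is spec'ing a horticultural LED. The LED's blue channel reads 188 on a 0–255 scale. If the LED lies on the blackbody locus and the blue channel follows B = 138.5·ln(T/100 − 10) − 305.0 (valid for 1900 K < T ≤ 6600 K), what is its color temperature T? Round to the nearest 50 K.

4500 K

ln(t − 10) = (188 + 305.0) / 138.5 = 3.5596.
t − 10 = e^3.5596 = 35.148, so t = 45.148.
T = 100·t = 4515 K → 4500 K to the nearest 50 K.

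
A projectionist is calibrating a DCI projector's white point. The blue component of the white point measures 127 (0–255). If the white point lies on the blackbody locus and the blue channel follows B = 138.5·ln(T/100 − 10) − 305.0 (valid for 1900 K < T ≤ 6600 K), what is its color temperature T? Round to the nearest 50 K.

ln(t − 10) = (127 + 305.0) / 138.5 = 3.1191.
t − 10 = e^3.1191 = 22.627, so t = 32.627.
T = 100·t = 3263 K → 3250 K to the nearest 50 K.

3250 K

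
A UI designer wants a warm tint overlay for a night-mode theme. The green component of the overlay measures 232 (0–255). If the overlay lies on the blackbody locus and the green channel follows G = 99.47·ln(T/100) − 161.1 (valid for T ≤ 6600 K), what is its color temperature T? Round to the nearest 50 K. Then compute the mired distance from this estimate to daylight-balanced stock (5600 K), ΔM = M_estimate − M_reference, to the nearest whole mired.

+14 mireds

ln t = (232 + 161.1) / 99.47 = 3.9519.
t = e^3.9519 = 52.036.
T = 100·t = 5204 K → 5200 K to the nearest 50 K.
M_estimate = 10⁶/5200 = 192.31; M_reference = 10⁶/5600 = 178.57.
ΔM = 192.31 − 178.57 = 13.74 → +14 mireds.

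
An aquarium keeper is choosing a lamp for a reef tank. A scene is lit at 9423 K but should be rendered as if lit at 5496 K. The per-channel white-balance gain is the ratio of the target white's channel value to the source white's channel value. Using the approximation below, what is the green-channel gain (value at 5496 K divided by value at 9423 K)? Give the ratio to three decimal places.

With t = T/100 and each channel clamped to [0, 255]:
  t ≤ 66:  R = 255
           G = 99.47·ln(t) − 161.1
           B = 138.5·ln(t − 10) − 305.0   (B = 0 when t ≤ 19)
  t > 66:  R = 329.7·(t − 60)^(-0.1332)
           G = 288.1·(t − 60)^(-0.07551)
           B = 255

1.076

At 9423 K (t = 94.23):
  G = 288.1·(94.23 − 60)^(-0.07551) = 288.1·34.23^(-0.07551) = 288.1·0.76584 = 220.638.
At 5496 K (t = 54.96):
  G = 99.47·ln 54.96 − 161.1 = 99.47·4.0066 − 161.1 = 237.437.
Gain = 237.437 / 220.638 = 1.0761 → 1.076.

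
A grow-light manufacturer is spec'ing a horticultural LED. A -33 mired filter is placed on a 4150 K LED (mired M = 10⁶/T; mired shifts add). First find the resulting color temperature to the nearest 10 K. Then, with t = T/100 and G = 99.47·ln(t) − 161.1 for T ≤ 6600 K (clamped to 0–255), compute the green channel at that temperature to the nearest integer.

M_in = 10⁶/4150 = 240.96; M_out = 240.96 + (-33) = 207.96.
T_out = 10⁶/207.96 = 4808.5 K → 4810 K; t = 48.1.
G = 99.47·ln 48.1 − 161.1 = 99.47·3.8733 − 161.1 = 224.175.
Rounded: 224.

224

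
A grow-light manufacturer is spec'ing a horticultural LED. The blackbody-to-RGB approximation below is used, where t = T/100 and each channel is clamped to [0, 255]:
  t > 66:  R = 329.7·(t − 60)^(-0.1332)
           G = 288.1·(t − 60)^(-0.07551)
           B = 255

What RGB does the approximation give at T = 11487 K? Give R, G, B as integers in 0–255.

R=193, G=213, B=255

t = 11487/100 = 114.87; the t > 66 branch applies.
R = 329.7·(114.87 − 60)^(-0.1332) = 329.7·54.87^(-0.1332) = 329.7·0.58657 = 193.392.
G = 288.1·(114.87 − 60)^(-0.07551) = 288.1·54.87^(-0.07551) = 288.1·0.73903 = 212.915.
B = 255 by definition for t > 66.
Rounded: (193, 213, 255).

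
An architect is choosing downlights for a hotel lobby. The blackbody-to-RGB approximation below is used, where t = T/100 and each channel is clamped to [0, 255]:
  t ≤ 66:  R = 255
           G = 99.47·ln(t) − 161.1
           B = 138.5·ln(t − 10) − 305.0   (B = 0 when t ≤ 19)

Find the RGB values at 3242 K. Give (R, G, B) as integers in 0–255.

t = 3242/100 = 32.42; the t ≤ 66 branch applies.
R = 255 by definition for t ≤ 66.
G = 99.47·ln 32.42 − 161.1 = 99.47·3.4788 − 161.1 = 184.934.
B = 138.5·ln(32.42 − 10) − 305.0 = 138.5·ln 22.42 − 305.0 = 138.5·3.1100 − 305.0 = 125.729.
Rounded: (255, 185, 126).

(255, 185, 126)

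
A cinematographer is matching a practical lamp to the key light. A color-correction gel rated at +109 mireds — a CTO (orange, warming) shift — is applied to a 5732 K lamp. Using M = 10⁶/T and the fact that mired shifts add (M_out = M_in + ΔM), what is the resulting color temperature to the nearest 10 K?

M_in = 10⁶/5732 = 174.46 mireds.
M_out = 174.46 + (+109) = 283.46 mireds.
T_out = 10⁶/283.46 = 3527.8 K → 3530 K.

3530 K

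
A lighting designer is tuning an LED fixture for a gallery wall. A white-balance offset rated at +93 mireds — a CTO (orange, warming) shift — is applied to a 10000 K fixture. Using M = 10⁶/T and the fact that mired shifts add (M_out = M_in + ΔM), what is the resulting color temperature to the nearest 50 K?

5200 K

M_in = 10⁶/10000 = 100.00 mireds.
M_out = 100.00 + (+93) = 193.00 mireds.
T_out = 10⁶/193.00 = 5181.3 K → 5200 K.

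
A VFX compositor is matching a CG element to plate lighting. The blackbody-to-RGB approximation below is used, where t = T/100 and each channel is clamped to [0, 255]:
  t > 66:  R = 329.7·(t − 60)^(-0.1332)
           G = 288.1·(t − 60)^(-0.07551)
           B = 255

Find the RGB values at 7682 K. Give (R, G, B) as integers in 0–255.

(226, 233, 255)

t = 7682/100 = 76.82; the t > 66 branch applies.
R = 329.7·(76.82 − 60)^(-0.1332) = 329.7·16.82^(-0.1332) = 329.7·0.68663 = 226.380.
G = 288.1·(76.82 − 60)^(-0.07551) = 288.1·16.82^(-0.07551) = 288.1·0.80805 = 232.799.
B = 255 by definition for t > 66.
Rounded: (226, 233, 255).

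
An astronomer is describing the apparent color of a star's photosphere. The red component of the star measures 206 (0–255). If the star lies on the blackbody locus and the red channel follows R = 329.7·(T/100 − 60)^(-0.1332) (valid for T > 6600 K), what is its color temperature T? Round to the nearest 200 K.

9400 K

(t − 60)^(-0.1332) = 206/329.7 = 0.62481.
t − 60 = 0.62481^(1/-0.1332) = 0.62481^(-7.508) = 34.152, so t = 94.152.
T = 100·t = 9415 K → 9400 K to the nearest 200 K.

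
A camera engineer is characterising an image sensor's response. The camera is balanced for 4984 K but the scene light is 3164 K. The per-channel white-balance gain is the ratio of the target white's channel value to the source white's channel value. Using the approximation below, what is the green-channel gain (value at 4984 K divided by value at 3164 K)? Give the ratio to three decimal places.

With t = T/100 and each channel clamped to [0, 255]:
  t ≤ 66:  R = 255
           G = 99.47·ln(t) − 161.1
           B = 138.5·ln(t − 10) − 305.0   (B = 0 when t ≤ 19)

1.248

At 3164 K (t = 31.64):
  G = 99.47·ln 31.64 − 161.1 = 99.47·3.4544 − 161.1 = 182.511.
At 4984 K (t = 49.84):
  G = 99.47·ln 49.84 − 161.1 = 99.47·3.9088 − 161.1 = 227.710.
Gain = 227.710 / 182.511 = 1.2476 → 1.248.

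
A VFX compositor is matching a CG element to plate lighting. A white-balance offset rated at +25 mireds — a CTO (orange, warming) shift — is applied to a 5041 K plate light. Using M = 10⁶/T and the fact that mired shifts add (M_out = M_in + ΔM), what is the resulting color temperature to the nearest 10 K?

4480 K

M_in = 10⁶/5041 = 198.37 mireds.
M_out = 198.37 + (+25) = 223.37 mireds.
T_out = 10⁶/223.37 = 4476.8 K → 4480 K.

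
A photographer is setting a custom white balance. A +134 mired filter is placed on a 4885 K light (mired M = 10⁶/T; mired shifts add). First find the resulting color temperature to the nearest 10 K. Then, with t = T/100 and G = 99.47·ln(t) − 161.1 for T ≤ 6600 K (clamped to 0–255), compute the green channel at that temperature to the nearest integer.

M_in = 10⁶/4885 = 204.71; M_out = 204.71 + (+134) = 338.71.
T_out = 10⁶/338.71 = 2952.4 K → 2950 K; t = 29.5.
G = 99.47·ln 29.5 − 161.1 = 99.47·3.3844 − 161.1 = 175.545.
Rounded: 176.

176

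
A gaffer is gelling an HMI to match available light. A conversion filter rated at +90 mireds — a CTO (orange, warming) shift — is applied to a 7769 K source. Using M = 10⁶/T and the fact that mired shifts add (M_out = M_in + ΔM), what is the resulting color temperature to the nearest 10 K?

M_in = 10⁶/7769 = 128.72 mireds.
M_out = 128.72 + (+90) = 218.72 mireds.
T_out = 10⁶/218.72 = 4572.1 K → 4570 K.

4570 K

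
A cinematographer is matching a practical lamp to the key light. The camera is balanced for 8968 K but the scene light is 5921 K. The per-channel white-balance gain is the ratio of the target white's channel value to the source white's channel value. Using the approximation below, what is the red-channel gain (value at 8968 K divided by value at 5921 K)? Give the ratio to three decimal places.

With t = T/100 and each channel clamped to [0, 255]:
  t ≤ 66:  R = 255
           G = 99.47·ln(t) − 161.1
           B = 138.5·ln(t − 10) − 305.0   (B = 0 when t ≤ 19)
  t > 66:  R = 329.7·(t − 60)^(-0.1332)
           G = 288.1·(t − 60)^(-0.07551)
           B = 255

0.823

At 5921 K (t = 59.21):
  R = 255 by definition for t ≤ 66.
At 8968 K (t = 89.68):
  R = 329.7·(89.68 − 60)^(-0.1332) = 329.7·29.68^(-0.1332) = 329.7·0.63660 = 209.888.
Gain = 209.888 / 255.000 = 0.8231 → 0.823.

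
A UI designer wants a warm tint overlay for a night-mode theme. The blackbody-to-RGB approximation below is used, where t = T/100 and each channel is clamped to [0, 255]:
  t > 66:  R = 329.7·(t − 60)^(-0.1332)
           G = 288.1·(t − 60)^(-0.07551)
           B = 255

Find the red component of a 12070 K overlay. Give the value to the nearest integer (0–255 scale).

191

t = 12070/100 = 120.7; the t > 66 branch applies.
R = 329.7·(120.7 − 60)^(-0.1332) = 329.7·60.7^(-0.1332) = 329.7·0.57873 = 190.809.
Rounded: 191.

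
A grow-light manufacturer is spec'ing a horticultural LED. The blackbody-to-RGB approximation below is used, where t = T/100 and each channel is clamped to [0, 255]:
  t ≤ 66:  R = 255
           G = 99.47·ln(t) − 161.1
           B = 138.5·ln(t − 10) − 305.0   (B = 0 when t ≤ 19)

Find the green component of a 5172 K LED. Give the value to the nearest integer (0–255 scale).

231

t = 5172/100 = 51.72; the t ≤ 66 branch applies.
G = 99.47·ln 51.72 − 161.1 = 99.47·3.9458 − 161.1 = 231.393.
Rounded: 231.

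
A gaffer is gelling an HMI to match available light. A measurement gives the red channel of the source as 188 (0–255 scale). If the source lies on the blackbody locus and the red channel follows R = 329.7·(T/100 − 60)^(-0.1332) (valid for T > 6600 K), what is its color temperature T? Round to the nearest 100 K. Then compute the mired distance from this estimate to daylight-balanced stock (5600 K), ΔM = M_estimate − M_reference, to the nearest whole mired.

(t − 60)^(-0.1332) = 188/329.7 = 0.57022.
t − 60 = 0.57022^(1/-0.1332) = 0.57022^(-7.508) = 67.848, so t = 127.848.
T = 100·t = 12785 K → 12800 K to the nearest 100 K.
M_estimate = 10⁶/12800 = 78.12; M_reference = 10⁶/5600 = 178.57.
ΔM = 78.12 − 178.57 = -100.45 → -100 mireds.

-100 mireds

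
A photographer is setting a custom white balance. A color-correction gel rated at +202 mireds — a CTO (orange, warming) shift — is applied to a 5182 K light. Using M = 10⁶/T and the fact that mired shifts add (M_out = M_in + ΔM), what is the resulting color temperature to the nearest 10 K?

2530 K

M_in = 10⁶/5182 = 192.98 mireds.
M_out = 192.98 + (+202) = 394.98 mireds.
T_out = 10⁶/394.98 = 2531.8 K → 2530 K.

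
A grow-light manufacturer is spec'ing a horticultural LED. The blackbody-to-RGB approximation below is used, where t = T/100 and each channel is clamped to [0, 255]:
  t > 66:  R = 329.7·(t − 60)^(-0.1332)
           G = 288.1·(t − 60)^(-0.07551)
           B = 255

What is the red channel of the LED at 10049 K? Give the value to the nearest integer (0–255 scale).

t = 10049/100 = 100.49; the t > 66 branch applies.
R = 329.7·(100.49 − 60)^(-0.1332) = 329.7·40.49^(-0.1332) = 329.7·0.61080 = 201.382.
Rounded: 201.

201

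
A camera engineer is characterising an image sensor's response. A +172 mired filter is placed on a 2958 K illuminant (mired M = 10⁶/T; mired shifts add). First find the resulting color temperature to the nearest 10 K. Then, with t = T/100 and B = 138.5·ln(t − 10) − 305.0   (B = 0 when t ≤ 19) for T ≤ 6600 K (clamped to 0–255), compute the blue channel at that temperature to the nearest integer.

M_in = 10⁶/2958 = 338.07; M_out = 338.07 + (+172) = 510.07.
T_out = 10⁶/510.07 = 1960.5 K → 1960 K; t = 19.6.
B = 138.5·ln(19.6 − 10) − 305.0 = 138.5·ln 9.6 − 305.0 = 138.5·2.2618 − 305.0 = 8.254.
Rounded: 8.

8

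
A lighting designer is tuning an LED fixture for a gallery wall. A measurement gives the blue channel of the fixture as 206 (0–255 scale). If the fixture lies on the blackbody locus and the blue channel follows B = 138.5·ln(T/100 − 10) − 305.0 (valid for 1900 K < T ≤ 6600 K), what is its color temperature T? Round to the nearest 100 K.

ln(t − 10) = (206 + 305.0) / 138.5 = 3.6895.
t − 10 = e^3.6895 = 40.026, so t = 50.026.
T = 100·t = 5003 K → 5000 K to the nearest 100 K.

5000 K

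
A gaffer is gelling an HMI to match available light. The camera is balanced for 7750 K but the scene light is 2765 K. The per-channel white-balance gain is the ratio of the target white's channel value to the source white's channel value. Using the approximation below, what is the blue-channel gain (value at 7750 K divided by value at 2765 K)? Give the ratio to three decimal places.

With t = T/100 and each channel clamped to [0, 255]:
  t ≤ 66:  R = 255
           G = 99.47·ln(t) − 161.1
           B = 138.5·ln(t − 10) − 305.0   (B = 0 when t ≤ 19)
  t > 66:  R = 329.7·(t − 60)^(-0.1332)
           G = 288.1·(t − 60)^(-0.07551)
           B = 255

2.754

At 2765 K (t = 27.65):
  B = 138.5·ln(27.65 − 10) − 305.0 = 138.5·ln 17.65 − 305.0 = 138.5·2.8707 − 305.0 = 92.597.
At 7750 K (t = 77.5):
  B = 255 by definition for t > 66.
Gain = 255.000 / 92.597 = 2.7539 → 2.754.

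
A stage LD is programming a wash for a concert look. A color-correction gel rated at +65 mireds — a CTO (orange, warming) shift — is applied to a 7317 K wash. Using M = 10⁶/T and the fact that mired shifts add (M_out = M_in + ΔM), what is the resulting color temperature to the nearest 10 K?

4960 K

M_in = 10⁶/7317 = 136.67 mireds.
M_out = 136.67 + (+65) = 201.67 mireds.
T_out = 10⁶/201.67 = 4958.6 K → 4960 K.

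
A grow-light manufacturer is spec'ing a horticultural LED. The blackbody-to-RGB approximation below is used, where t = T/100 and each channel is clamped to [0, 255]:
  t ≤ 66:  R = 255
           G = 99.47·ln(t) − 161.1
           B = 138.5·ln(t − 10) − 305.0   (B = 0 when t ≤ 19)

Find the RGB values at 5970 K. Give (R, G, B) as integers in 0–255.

(255, 246, 236)

t = 5970/100 = 59.7; the t ≤ 66 branch applies.
R = 255 by definition for t ≤ 66.
G = 99.47·ln 59.7 − 161.1 = 99.47·4.0893 − 161.1 = 245.666.
B = 138.5·ln(59.7 − 10) − 305.0 = 138.5·ln 49.7 − 305.0 = 138.5·3.9060 − 305.0 = 235.982.
Rounded: (255, 246, 236).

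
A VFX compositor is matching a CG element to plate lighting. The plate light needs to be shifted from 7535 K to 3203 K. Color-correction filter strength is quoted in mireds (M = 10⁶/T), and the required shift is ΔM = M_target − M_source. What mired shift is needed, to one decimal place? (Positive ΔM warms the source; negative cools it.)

+179.5 mireds

M_source = 10⁶/7535 = 132.714; M_target = 10⁶/3203 = 312.207.
ΔM = 312.207 − 132.714 = 179.493 → +179.5 mireds, a warming shift.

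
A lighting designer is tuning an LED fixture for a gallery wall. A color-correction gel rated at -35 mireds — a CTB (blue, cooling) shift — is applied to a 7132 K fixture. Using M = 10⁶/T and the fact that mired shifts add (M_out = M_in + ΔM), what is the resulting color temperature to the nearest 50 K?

M_in = 10⁶/7132 = 140.21 mireds.
M_out = 140.21 + (-35) = 105.21 mireds.
T_out = 10⁶/105.21 = 9504.5 K → 9500 K.

9500 K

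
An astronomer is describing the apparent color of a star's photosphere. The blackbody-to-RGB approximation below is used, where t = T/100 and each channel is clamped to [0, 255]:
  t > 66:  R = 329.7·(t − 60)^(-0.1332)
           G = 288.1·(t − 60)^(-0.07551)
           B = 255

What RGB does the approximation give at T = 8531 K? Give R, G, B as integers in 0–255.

t = 8531/100 = 85.31; the t > 66 branch applies.
R = 329.7·(85.31 − 60)^(-0.1332) = 329.7·25.31^(-0.1332) = 329.7·0.65025 = 214.388.
G = 288.1·(85.31 − 60)^(-0.07551) = 288.1·25.31^(-0.07551) = 288.1·0.78350 = 225.726.
B = 255 by definition for t > 66.
Rounded: (214, 226, 255).

R=214, G=226, B=255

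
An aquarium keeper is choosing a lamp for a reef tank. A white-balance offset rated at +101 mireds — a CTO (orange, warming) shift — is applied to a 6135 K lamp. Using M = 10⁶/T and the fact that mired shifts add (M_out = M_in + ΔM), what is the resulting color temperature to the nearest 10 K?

M_in = 10⁶/6135 = 163.00 mireds.
M_out = 163.00 + (+101) = 264.00 mireds.
T_out = 10⁶/264.00 = 3787.9 K → 3790 K.

3790 K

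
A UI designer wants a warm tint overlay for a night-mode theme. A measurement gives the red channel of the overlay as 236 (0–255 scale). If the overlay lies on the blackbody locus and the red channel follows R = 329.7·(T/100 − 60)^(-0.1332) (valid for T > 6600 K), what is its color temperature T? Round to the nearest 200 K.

7200 K

(t − 60)^(-0.1332) = 236/329.7 = 0.71580.
t − 60 = 0.71580^(1/-0.1332) = 0.71580^(-7.508) = 12.307, so t = 72.307.
T = 100·t = 7231 K → 7200 K to the nearest 200 K.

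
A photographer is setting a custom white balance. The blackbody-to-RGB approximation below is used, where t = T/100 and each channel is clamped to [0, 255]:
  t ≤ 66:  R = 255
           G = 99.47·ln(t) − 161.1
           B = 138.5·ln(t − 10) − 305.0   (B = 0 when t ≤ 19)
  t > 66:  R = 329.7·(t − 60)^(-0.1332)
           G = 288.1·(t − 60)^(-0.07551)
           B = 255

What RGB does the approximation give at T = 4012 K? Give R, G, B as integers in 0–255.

R=255, G=206, B=167

t = 4012/100 = 40.12; the t ≤ 66 branch applies.
R = 255 by definition for t ≤ 66.
G = 99.47·ln 40.12 − 161.1 = 99.47·3.6919 − 161.1 = 206.131.
B = 138.5·ln(40.12 − 10) − 305.0 = 138.5·ln 30.12 − 305.0 = 138.5·3.4052 − 305.0 = 166.619.
Rounded: (255, 206, 167).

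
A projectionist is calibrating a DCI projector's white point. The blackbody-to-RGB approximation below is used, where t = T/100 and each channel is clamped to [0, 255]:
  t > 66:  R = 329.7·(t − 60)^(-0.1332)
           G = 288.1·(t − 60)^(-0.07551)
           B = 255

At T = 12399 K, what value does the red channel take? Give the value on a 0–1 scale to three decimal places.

t = 12399/100 = 123.99; the t > 66 branch applies.
R = 329.7·(123.99 − 60)^(-0.1332) = 329.7·63.99^(-0.1332) = 329.7·0.57468 = 189.472.
On a 0–1 scale: 189.472/255 = 0.7430 → 0.743.

0.743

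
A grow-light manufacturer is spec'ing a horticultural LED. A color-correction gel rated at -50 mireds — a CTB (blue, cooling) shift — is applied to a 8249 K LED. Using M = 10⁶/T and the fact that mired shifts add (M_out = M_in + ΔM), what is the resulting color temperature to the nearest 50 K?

M_in = 10⁶/8249 = 121.23 mireds.
M_out = 121.23 + (-50) = 71.23 mireds.
T_out = 10⁶/71.23 = 14039.7 K → 14050 K.

14050 K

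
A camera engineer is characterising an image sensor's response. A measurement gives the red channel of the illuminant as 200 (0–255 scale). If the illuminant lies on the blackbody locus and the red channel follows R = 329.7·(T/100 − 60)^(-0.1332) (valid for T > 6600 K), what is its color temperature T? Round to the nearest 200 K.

(t − 60)^(-0.1332) = 200/329.7 = 0.60661.
t − 60 = 0.60661^(1/-0.1332) = 0.60661^(-7.508) = 42.638, so t = 102.638.
T = 100·t = 10264 K → 10200 K to the nearest 200 K.

10200 K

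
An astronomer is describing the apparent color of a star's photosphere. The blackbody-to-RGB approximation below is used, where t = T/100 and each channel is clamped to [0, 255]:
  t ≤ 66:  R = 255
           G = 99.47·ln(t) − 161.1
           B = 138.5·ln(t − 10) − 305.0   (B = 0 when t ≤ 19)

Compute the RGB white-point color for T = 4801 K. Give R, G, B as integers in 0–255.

R=255, G=224, B=199

t = 4801/100 = 48.01; the t ≤ 66 branch applies.
R = 255 by definition for t ≤ 66.
G = 99.47·ln 48.01 − 161.1 = 99.47·3.8714 − 161.1 = 223.989.
B = 138.5·ln(48.01 − 10) − 305.0 = 138.5·ln 38.01 − 305.0 = 138.5·3.6378 − 305.0 = 198.842.
Rounded: (255, 224, 199).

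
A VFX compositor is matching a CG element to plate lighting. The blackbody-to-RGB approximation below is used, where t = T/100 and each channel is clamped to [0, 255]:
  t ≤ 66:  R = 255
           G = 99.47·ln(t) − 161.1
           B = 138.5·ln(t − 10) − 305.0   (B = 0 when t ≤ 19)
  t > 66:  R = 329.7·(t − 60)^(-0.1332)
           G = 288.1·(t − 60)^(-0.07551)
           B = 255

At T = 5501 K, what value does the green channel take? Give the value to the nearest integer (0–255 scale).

t = 5501/100 = 55.01; the t ≤ 66 branch applies.
G = 99.47·ln 55.01 − 161.1 = 99.47·4.0075 − 161.1 = 237.528.
Rounded: 238.

238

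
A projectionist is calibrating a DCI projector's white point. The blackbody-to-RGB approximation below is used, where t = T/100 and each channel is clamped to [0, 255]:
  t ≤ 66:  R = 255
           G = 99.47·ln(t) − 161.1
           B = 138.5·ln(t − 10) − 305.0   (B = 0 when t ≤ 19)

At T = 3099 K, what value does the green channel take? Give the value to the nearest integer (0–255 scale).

180

t = 3099/100 = 30.99; the t ≤ 66 branch applies.
G = 99.47·ln 30.99 − 161.1 = 99.47·3.4337 − 161.1 = 180.447.
Rounded: 180.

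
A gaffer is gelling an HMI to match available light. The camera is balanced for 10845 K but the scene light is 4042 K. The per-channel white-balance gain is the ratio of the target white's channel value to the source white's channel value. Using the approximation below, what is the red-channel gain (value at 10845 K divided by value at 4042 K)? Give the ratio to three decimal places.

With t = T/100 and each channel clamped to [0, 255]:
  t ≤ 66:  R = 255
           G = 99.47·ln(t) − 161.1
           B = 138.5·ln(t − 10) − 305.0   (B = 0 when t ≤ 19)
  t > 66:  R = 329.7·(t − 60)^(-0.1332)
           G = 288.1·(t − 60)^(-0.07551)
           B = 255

At 4042 K (t = 40.42):
  R = 255 by definition for t ≤ 66.
At 10845 K (t = 108.45):
  R = 329.7·(108.45 − 60)^(-0.1332) = 329.7·48.45^(-0.1332) = 329.7·0.59637 = 196.625.
Gain = 196.625 / 255.000 = 0.7711 → 0.771.

0.771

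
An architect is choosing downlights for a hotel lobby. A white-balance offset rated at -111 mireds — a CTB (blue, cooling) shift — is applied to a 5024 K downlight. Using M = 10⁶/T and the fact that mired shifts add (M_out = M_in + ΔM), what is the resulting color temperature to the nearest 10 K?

11360 K

M_in = 10⁶/5024 = 199.04 mireds.
M_out = 199.04 + (-111) = 88.04 mireds.
T_out = 10⁶/88.04 = 11357.9 K → 11360 K.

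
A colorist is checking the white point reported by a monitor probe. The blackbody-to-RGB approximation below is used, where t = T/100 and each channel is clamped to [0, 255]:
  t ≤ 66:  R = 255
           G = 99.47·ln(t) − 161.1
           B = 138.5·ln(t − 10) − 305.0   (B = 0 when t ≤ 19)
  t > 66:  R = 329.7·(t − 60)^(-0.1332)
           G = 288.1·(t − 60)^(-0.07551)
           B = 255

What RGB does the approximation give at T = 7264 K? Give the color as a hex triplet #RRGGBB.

#EBEEFF

t = 7264/100 = 72.64; the t > 66 branch applies.
R = 329.7·(72.64 − 60)^(-0.1332) = 329.7·12.64^(-0.1332) = 329.7·0.71326 = 235.162.
G = 288.1·(72.64 − 60)^(-0.07551) = 288.1·12.64^(-0.07551) = 288.1·0.82567 = 237.876.
B = 255 by definition for t > 66.
Rounded: (235, 238, 255).
In hex: #EBEEFF.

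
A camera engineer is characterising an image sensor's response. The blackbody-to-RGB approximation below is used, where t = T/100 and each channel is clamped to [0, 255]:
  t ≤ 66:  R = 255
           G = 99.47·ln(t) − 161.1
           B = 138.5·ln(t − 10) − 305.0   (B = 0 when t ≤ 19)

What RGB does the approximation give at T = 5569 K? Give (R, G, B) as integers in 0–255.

t = 5569/100 = 55.69; the t ≤ 66 branch applies.
R = 255 by definition for t ≤ 66.
G = 99.47·ln 55.69 − 161.1 = 99.47·4.0198 − 161.1 = 238.750.
B = 138.5·ln(55.69 − 10) − 305.0 = 138.5·ln 45.69 − 305.0 = 138.5·3.8219 − 305.0 = 224.330.
Rounded: (255, 239, 224).

(255, 239, 224)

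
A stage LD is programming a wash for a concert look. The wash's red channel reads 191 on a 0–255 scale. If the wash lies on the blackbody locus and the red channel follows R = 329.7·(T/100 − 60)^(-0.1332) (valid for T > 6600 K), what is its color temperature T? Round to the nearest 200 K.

(t − 60)^(-0.1332) = 191/329.7 = 0.57931.
t − 60 = 0.57931^(1/-0.1332) = 0.57931^(-7.508) = 60.245, so t = 120.245.
T = 100·t = 12025 K → 12000 K to the nearest 200 K.

12000 K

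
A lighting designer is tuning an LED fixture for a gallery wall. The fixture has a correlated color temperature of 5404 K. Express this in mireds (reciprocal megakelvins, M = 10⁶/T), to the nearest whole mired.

M = 10⁶ / 5404 = 185.048 → 185 mireds.

185 mireds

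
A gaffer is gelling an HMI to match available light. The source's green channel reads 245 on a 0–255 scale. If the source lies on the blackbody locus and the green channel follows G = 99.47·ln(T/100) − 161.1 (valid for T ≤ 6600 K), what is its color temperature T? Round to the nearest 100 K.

5900 K

ln t = (245 + 161.1) / 99.47 = 4.0826.
t = e^4.0826 = 59.302.
T = 100·t = 5930 K → 5900 K to the nearest 100 K.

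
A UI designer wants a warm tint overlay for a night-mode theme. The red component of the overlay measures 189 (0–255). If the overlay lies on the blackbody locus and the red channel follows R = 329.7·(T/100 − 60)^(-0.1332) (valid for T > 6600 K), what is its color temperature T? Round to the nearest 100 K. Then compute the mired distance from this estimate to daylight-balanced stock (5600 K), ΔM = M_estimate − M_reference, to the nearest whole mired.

-99 mireds

(t − 60)^(-0.1332) = 189/329.7 = 0.57325.
t − 60 = 0.57325^(1/-0.1332) = 0.57325^(-7.508) = 65.199, so t = 125.199.
T = 100·t = 12520 K → 12500 K to the nearest 100 K.
M_estimate = 10⁶/12500 = 80.00; M_reference = 10⁶/5600 = 178.57.
ΔM = 80.00 − 178.57 = -98.57 → -99 mireds.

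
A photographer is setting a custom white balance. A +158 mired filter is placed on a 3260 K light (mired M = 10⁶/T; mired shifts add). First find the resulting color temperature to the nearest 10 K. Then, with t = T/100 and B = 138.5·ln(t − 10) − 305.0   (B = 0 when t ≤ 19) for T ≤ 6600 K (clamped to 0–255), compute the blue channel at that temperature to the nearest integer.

M_in = 10⁶/3260 = 306.75; M_out = 306.75 + (+158) = 464.75.
T_out = 10⁶/464.75 = 2151.7 K → 2150 K; t = 21.5.
B = 138.5·ln(21.5 − 10) − 305.0 = 138.5·ln 11.5 − 305.0 = 138.5·2.4423 − 305.0 = 33.265.
Rounded: 33.

33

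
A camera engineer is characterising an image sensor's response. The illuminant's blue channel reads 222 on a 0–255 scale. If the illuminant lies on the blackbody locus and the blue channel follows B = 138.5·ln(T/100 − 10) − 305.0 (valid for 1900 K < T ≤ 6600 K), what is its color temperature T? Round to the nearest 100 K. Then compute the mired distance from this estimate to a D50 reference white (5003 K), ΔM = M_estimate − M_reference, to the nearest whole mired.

-18 mireds

ln(t − 10) = (222 + 305.0) / 138.5 = 3.8051.
t − 10 = e^3.8051 = 44.928, so t = 54.928.
T = 100·t = 5493 K → 5500 K to the nearest 100 K.
M_estimate = 10⁶/5500 = 181.82; M_reference = 10⁶/5003 = 199.88.
ΔM = 181.82 − 199.88 = -18.06 → -18 mireds.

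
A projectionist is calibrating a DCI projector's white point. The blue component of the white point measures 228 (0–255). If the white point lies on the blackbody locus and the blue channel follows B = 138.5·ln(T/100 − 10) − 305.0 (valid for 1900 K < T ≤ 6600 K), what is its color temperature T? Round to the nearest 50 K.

5700 K

ln(t − 10) = (228 + 305.0) / 138.5 = 3.8484.
t − 10 = e^3.8484 = 46.917, so t = 56.917.
T = 100·t = 5692 K → 5700 K to the nearest 50 K.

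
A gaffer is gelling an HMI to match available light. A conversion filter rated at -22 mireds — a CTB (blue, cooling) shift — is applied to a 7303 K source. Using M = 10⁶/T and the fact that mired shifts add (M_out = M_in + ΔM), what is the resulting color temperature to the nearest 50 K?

M_in = 10⁶/7303 = 136.93 mireds.
M_out = 136.93 + (-22) = 114.93 mireds.
T_out = 10⁶/114.93 = 8700.9 K → 8700 K.

8700 K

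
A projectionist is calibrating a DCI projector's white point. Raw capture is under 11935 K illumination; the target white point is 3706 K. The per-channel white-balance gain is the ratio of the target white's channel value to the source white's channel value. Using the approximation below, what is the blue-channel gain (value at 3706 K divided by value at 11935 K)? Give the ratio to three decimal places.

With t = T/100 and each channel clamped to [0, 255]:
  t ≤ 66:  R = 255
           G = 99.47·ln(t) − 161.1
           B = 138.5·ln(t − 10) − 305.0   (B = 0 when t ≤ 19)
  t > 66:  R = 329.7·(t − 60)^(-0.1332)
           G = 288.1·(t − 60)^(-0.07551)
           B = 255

0.595

At 11935 K (t = 119.35):
  B = 255 by definition for t > 66.
At 3706 K (t = 37.06):
  B = 138.5·ln(37.06 − 10) − 305.0 = 138.5·ln 27.06 − 305.0 = 138.5·3.2981 − 305.0 = 151.781.
Gain = 151.781 / 255.000 = 0.5952 → 0.595.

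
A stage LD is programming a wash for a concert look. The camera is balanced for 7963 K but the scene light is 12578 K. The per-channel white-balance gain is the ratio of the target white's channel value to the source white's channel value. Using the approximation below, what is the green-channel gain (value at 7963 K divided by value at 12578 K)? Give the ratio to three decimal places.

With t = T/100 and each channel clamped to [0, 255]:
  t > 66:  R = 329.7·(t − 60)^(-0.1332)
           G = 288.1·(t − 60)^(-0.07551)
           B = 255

At 12578 K (t = 125.78):
  G = 288.1·(125.78 − 60)^(-0.07551) = 288.1·65.78^(-0.07551) = 288.1·0.72898 = 210.019.
At 7963 K (t = 79.63):
  G = 288.1·(79.63 − 60)^(-0.07551) = 288.1·19.63^(-0.07551) = 288.1·0.79868 = 230.099.
Gain = 230.099 / 210.019 = 1.0956 → 1.096.

1.096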